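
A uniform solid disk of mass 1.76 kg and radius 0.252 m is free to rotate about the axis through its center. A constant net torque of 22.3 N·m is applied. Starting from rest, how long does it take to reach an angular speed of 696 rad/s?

I = ½MR² = (1/2)(1.76)(0.252)² = 0.05588 kg·m².
α = τ/I = 22.3/0.05588 = 399.0 rad/s².
ω = αt ⇒ t = ω/α = 696/399.0 = 1.744 s.

t ≈ 1.74 s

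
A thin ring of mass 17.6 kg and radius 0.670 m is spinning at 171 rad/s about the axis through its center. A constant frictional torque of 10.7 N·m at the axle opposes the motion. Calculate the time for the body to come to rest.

I = MR² = (17.6)(0.670)² = 7.901 kg·m².
The net torque has magnitude 10.7 N·m, opposing ω.
|α| = τ/I = 10.70/7.901 = 1.354 rad/s² (deceleration).
0 = ω₀ − |α|t ⇒ t = ω₀/|α| = 171/1.354 = 126.3 s.

t ≈ 126 s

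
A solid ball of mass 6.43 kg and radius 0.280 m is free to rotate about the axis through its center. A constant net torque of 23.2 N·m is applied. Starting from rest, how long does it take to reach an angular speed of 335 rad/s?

t ≈ 2.91 s

I = (2/5)MR² = (2/5)(6.43)(0.280)² = 0.2016 kg·m².
α = τ/I = 23.2/0.2016 = 115.1 rad/s².
ω = αt ⇒ t = ω/α = 335/115.1 = 2.912 s.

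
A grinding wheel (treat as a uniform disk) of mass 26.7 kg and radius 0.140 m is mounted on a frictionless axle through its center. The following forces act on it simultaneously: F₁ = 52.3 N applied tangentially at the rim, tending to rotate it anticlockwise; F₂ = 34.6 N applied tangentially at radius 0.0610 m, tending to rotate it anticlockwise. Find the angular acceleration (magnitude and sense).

α ≈ 36.0 rad/s², anticlockwise

I = ½MR² = (1/2)(26.7)(0.140)² = 0.2617 kg·m².
Taking anticlockwise as positive: τ₁ = +(52.3)(0.140) = +7.322 N·m; τ₂ = +(34.6)(0.0610) = +2.111 N·m.
Net torque τ = 9.433 N·m.
α = τ/I = 9.433/0.2617 = 36.05 rad/s².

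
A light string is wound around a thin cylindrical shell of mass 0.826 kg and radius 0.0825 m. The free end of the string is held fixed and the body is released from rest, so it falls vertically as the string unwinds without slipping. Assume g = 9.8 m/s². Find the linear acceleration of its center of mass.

Translation: Mg − T = Ma. Rotation about the center: TR = Iα with I = MR².
With a = αR: T = (I/R²)a = M a, so Mg = (1 + 1.000)Ma.
a = g/(1 + 1.000) = 9.8/2.000 = 4.900 m/s².

a ≈ 4.90 m/s²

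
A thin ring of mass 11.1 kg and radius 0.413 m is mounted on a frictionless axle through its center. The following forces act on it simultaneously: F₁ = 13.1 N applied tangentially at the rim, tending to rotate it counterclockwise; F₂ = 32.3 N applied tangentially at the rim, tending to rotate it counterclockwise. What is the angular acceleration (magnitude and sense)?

α ≈ 9.90 rad/s², counterclockwise

I = MR² = (11.1)(0.413)² = 1.893 kg·m².
Taking counterclockwise as positive: τ₁ = +(13.1)(0.413) = +5.410 N·m; τ₂ = +(32.3)(0.413) = +13.34 N·m.
Net torque τ = 18.75 N·m.
α = τ/I = 18.75/1.893 = 9.903 rad/s².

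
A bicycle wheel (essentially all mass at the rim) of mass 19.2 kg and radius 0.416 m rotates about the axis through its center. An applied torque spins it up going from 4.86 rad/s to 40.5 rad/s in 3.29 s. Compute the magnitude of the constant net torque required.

I = MR² = (19.2)(0.416)² = 3.323 kg·m².
α = Δω/Δt = (40.5 − 4.86)/3.29 = 10.83 rad/s².
τ = Iα = (3.323)(10.83) = 35.99 N·m.

τ ≈ 36.0 N·m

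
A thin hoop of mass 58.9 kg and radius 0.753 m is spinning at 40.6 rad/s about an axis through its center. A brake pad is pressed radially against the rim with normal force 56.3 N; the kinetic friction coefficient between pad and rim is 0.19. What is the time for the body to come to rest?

t ≈ 168 s

I = MR² = (58.9)(0.753)² = 33.40 kg·m².
Friction force f = μN = (0.19)(56.3) = 10.70 N at the rim; torque magnitude τ = fR = 8.055 N·m, opposing ω.
|α| = τ/I = 8.055/33.40 = 0.2412 rad/s² (deceleration).
0 = ω₀ − |α|t ⇒ t = ω₀/|α| = 40.6/0.2412 = 168.3 s.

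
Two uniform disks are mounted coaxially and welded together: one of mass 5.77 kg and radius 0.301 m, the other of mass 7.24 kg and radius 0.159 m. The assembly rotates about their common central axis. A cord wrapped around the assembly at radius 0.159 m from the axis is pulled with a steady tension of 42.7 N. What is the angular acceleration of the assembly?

α ≈ 19.2 rad/s²

I = ½M₁R₁² + ½M₂R₂² = ½(5.77)(0.301)² + ½(7.24)(0.159)² = 0.3529 kg·m².
τ = F r = (42.7)(0.159) = 6.789 N·m.
α = τ/I = 6.789/0.3529 = 19.24 rad/s².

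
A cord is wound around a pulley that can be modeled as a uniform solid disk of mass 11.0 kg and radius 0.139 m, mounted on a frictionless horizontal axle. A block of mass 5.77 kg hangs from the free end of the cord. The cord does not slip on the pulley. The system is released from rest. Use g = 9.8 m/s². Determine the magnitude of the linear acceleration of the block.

I = ½MR² = (1/2)(11.0)(0.139)² = 0.1063 kg·m².
Block: mg − T = ma. Pulley: TR = Iα. No-slip: a = αR, so T = (I/R²)a = 5.500·a.
Then mg = (m + 5.500)a, so a = (5.77)(9.8)/(5.77 + 5.500) = 5.017 m/s².

a ≈ 5.02 m/s²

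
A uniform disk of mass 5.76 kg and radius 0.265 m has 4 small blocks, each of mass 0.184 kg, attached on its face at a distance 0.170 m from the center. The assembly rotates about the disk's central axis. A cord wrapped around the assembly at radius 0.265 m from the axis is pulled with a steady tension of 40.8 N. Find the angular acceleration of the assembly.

α ≈ 48.4 rad/s²

I_disk = ½MR² = ½(5.76)(0.265)² = 0.2022 kg·m².
I_blocks = 4·m·r² = 4(0.184)(0.170)² = 0.02127 kg·m².
Total I = 0.2235 kg·m².
τ = F r = (40.8)(0.265) = 10.81 N·m.
α = τ/I = 10.81/0.2235 = 48.37 rad/s².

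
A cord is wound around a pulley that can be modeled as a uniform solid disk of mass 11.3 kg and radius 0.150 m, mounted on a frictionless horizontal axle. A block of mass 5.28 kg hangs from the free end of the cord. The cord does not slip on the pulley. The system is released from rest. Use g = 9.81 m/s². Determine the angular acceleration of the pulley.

I = ½MR² = (1/2)(11.3)(0.150)² = 0.1271 kg·m².
Block: mg − T = ma. Pulley: TR = Iα. No-slip: a = αR, so T = (I/R²)a = 5.650·a.
Then mg = (m + 5.650)a, so a = (5.28)(9.81)/(5.28 + 5.650) = 4.739 m/s².
α = a/R = 4.739/0.150 = 31.59 rad/s².

α ≈ 31.6 rad/s²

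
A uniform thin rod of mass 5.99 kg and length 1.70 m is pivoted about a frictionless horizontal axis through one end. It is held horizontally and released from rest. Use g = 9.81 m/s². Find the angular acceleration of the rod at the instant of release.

α ≈ 8.66 rad/s²

About the pivot, I = (1/3)ML² = (1/3)(5.99)(1.70)² = 5.770 kg·m².
The weight acts at the center, a distance L/2 = 0.8500 m from the pivot; τ = Mg(L/2) = 49.95 N·m.
α = τ/I = 49.95/5.770 = 8.656 rad/s².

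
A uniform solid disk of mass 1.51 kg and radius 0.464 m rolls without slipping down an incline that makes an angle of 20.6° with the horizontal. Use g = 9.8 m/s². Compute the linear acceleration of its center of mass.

Translation along the incline: Mg sinθ − f = Ma.
Rotation about the center: fR = Iα with I = ½MR². No-slip gives a = αR, so f = (I/R²)a = (1/2)M a.
Substituting: Mg sinθ = (1 + 0.5000)Ma, so a = g sinθ/(1 + 0.5000) = (9.8) sin 20.6° / 1.500 = 2.299 m/s².

a ≈ 2.30 m/s²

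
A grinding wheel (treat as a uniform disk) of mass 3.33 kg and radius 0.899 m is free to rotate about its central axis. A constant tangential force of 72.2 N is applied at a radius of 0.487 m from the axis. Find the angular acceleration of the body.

I = ½MR² = (1/2)(3.33)(0.899)² = 1.346 kg·m².
τ = F·r = (72.2)(0.487) = 35.16 N·m.
Newton's second law for rotation, τ = Iα, gives α = τ/I = 35.16/1.346 = 26.13 rad/s².

α ≈ 26.1 rad/s²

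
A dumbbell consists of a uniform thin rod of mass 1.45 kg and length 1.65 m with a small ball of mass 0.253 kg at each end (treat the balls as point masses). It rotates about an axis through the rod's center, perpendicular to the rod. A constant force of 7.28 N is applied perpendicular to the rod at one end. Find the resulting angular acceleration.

α ≈ 8.92 rad/s²

I_rod = (1/12)ML² = (1/12)(1.45)(1.65)² = 0.3290 kg·m².
I_balls = 2·m·(L/2)² = 2(0.253)(0.8250)² = 0.3444 kg·m².
Total I = 0.6734 kg·m².
τ = F·(L/2) = (7.28)(0.825) = 6.006 N·m.
α = τ/I = 6.006/0.6734 = 8.919 rad/s².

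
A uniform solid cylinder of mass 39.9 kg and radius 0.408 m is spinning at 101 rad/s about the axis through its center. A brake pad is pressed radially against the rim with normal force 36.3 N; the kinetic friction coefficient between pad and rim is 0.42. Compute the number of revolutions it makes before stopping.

≈ 433 revolutions

I = ½MR² = (1/2)(39.9)(0.408)² = 3.321 kg·m².
Friction force f = μN = (0.42)(36.3) = 15.25 N at the rim; torque magnitude τ = fR = 6.220 N·m, opposing ω.
|α| = τ/I = 6.220/3.321 = 1.873 rad/s² (deceleration).
ω² = ω₀² − 2|α|θ with ω = 0 ⇒ θ = ω₀²/(2|α|) = 2723 rad = 433.4 rev.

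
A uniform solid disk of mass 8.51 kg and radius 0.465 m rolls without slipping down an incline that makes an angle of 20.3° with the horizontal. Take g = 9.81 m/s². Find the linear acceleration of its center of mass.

a ≈ 2.27 m/s²

Translation along the incline: Mg sinθ − f = Ma.
Rotation about the center: fR = Iα with I = ½MR². No-slip gives a = αR, so f = (I/R²)a = (1/2)M a.
Substituting: Mg sinθ = (1 + 0.5000)Ma, so a = g sinθ/(1 + 0.5000) = (9.81) sin 20.3° / 1.500 = 2.269 m/s².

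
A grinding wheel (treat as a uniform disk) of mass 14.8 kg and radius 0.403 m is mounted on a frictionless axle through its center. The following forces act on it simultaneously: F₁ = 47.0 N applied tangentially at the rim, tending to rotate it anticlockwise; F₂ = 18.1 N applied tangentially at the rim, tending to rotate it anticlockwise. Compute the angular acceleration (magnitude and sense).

I = ½MR² = (1/2)(14.8)(0.403)² = 1.202 kg·m².
Taking anticlockwise as positive: τ₁ = +(47.0)(0.403) = +18.94 N·m; τ₂ = +(18.1)(0.403) = +7.294 N·m.
Net torque τ = 26.24 N·m.
α = τ/I = 26.24/1.202 = 21.83 rad/s².

α ≈ 21.8 rad/s², anticlockwise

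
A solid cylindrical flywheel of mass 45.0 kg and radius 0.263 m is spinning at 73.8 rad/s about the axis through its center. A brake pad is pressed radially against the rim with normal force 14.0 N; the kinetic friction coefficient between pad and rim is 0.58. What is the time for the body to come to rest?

I = ½MR² = (1/2)(45.0)(0.263)² = 1.556 kg·m².
Friction force f = μN = (0.58)(14.0) = 8.120 N at the rim; torque magnitude τ = fR = 2.136 N·m, opposing ω.
|α| = τ/I = 2.136/1.556 = 1.372 rad/s² (deceleration).
0 = ω₀ − |α|t ⇒ t = ω₀/|α| = 73.8/1.372 = 53.78 s.

t ≈ 53.8 s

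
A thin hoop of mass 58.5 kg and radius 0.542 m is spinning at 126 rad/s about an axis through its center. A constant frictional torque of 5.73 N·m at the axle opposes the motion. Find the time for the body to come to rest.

t ≈ 378 s

I = MR² = (58.5)(0.542)² = 17.19 kg·m².
The net torque has magnitude 5.73 N·m, opposing ω.
|α| = τ/I = 5.730/17.19 = 0.3334 rad/s² (deceleration).
0 = ω₀ − |α|t ⇒ t = ω₀/|α| = 126/0.3334 = 377.9 s.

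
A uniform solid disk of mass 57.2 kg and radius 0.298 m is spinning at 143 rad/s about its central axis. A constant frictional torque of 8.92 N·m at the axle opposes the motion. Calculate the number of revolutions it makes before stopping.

I = ½MR² = (1/2)(57.2)(0.298)² = 2.540 kg·m².
The net torque has magnitude 8.92 N·m, opposing ω.
|α| = τ/I = 8.920/2.540 = 3.512 rad/s² (deceleration).
ω² = ω₀² − 2|α|θ with ω = 0 ⇒ θ = ω₀²/(2|α|) = 2911 rad = 463.3 rev.

≈ 463 revolutions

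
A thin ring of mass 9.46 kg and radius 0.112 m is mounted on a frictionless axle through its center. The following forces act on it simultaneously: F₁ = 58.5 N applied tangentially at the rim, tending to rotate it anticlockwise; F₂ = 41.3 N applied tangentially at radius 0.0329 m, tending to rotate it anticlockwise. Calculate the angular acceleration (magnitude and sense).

I = MR² = (9.46)(0.112)² = 0.1187 kg·m².
Taking anticlockwise as positive: τ₁ = +(58.5)(0.112) = +6.552 N·m; τ₂ = +(41.3)(0.0329) = +1.359 N·m.
Net torque τ = 7.911 N·m.
α = τ/I = 7.911/0.1187 = 66.66 rad/s².

α ≈ 66.7 rad/s², anticlockwise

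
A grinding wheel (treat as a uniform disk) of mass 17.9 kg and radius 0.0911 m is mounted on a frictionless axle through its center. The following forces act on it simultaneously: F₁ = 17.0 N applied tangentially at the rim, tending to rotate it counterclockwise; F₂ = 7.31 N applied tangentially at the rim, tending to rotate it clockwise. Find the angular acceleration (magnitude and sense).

I = ½MR² = (1/2)(17.9)(0.0911)² = 0.07428 kg·m².
Taking counterclockwise as positive: τ₁ = +(17.0)(0.0911) = +1.549 N·m; τ₂ = −(7.31)(0.0911) = −0.6659 N·m.
Net torque τ = 0.8828 N·m.
α = τ/I = 0.8828/0.07428 = 11.88 rad/s².

α ≈ 11.9 rad/s², counterclockwise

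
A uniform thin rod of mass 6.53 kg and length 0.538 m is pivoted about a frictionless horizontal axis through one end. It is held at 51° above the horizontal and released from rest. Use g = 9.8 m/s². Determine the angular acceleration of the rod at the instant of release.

α ≈ 17.2 rad/s²

About the pivot, I = (1/3)ML² = (1/3)(6.53)(0.538)² = 0.6300 kg·m².
The weight acts at the center, a distance L/2 = 0.2690 m from the pivot; τ = Mg(L/2) cos 51° = 10.83 N·m.
α = τ/I = 10.83/0.6300 = 17.20 rad/s².
(Equivalently α = (3g/(2L)) cos 51° = 17.20 rad/s².)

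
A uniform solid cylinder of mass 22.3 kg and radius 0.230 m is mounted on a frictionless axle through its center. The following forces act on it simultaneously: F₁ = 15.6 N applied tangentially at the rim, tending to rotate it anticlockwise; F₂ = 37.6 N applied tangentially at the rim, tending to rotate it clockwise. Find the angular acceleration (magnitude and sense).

α ≈ 8.58 rad/s², clockwise

I = ½MR² = (1/2)(22.3)(0.230)² = 0.5898 kg·m².
Taking anticlockwise as positive: τ₁ = +(15.6)(0.230) = +3.588 N·m; τ₂ = −(37.6)(0.230) = −8.648 N·m.
Net torque τ = -5.060 N·m.
α = τ/I = -5.060/0.5898 = -8.579 rad/s².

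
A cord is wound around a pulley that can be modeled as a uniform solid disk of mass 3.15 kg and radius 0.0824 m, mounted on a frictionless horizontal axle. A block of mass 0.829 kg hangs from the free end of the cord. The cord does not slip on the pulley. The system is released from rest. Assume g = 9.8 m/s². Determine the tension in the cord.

I = ½MR² = (1/2)(3.15)(0.0824)² = 0.01069 kg·m².
Block: mg − T = ma. Pulley: TR = Iα. No-slip: a = αR, so T = (I/R²)a = 1.575·a.
Then mg = (m + 1.575)a, so a = (0.829)(9.8)/(0.829 + 1.575) = 3.379 m/s².
T = 1.575·a = 5.323 N.

T ≈ 5.32 N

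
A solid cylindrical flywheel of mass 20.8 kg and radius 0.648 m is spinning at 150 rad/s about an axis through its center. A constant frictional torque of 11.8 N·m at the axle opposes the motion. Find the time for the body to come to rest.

I = ½MR² = (1/2)(20.8)(0.648)² = 4.367 kg·m².
The net torque has magnitude 11.8 N·m, opposing ω.
|α| = τ/I = 11.80/4.367 = 2.702 rad/s² (deceleration).
0 = ω₀ − |α|t ⇒ t = ω₀/|α| = 150/2.702 = 55.51 s.

t ≈ 55.5 s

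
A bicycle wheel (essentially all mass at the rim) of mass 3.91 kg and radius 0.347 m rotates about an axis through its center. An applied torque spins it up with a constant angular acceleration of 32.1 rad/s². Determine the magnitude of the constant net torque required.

τ ≈ 15.1 N·m

I = MR² = (3.91)(0.347)² = 0.4708 kg·m².
τ = Iα = (0.4708)(32.10) = 15.11 N·m.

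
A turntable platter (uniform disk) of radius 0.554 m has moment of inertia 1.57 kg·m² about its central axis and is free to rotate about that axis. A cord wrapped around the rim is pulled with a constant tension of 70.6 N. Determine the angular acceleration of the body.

τ = F R = (70.6)(0.554) = 39.11 N·m.
Newton's second law for rotation, τ = Iα, gives α = τ/I = 39.11/1.570 = 24.91 rad/s².

α ≈ 24.9 rad/s²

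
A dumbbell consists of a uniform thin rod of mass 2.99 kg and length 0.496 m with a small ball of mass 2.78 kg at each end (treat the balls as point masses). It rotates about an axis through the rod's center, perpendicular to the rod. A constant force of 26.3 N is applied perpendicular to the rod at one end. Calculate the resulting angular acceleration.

α ≈ 16.2 rad/s²

I_rod = (1/12)ML² = (1/12)(2.99)(0.496)² = 0.06130 kg·m².
I_balls = 2·m·(L/2)² = 2(2.78)(0.2480)² = 0.3420 kg·m².
Total I = 0.4033 kg·m².
τ = F·(L/2) = (26.3)(0.248) = 6.522 N·m.
α = τ/I = 6.522/0.4033 = 16.17 rad/s².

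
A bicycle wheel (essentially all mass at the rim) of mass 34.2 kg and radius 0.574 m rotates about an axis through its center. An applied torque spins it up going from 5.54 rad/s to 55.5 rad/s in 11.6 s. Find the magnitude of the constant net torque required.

I = MR² = (34.2)(0.574)² = 11.27 kg·m².
α = Δω/Δt = (55.5 − 5.54)/11.6 = 4.307 rad/s².
τ = Iα = (11.27)(4.307) = 48.53 N·m.

τ ≈ 48.5 N·m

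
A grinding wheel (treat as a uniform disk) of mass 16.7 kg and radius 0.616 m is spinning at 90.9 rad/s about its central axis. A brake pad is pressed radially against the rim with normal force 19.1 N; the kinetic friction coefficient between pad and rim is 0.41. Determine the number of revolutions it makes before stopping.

≈ 432 revolutions

I = ½MR² = (1/2)(16.7)(0.616)² = 3.168 kg·m².
Friction force f = μN = (0.41)(19.1) = 7.831 N at the rim; torque magnitude τ = fR = 4.824 N·m, opposing ω.
|α| = τ/I = 4.824/3.168 = 1.522 rad/s² (deceleration).
ω² = ω₀² − 2|α|θ with ω = 0 ⇒ θ = ω₀²/(2|α|) = 2714 rad = 431.9 rev.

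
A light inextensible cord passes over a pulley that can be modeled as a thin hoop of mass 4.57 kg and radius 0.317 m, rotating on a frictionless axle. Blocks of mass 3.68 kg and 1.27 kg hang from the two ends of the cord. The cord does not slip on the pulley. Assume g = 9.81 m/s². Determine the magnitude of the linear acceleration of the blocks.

a ≈ 2.48 m/s²

I = MR² = (4.57)(0.317)² = 0.4592 kg·m².
Heavier block: m₁g − T₁ = m₁a. Lighter block: T₂ − m₂g = m₂a.
Pulley: (T₁ − T₂)R = Iα = I(a/R), so T₁ − T₂ = (I/R²)a = 1·M_p a = 4.570·a.
Adding the three: (m₁ − m₂)g = (m₁ + m₂ + 4.570)a, so a = (3.68 − 1.27)(9.81)/(3.68 + 1.27 + 4.570) = 2.483 m/s².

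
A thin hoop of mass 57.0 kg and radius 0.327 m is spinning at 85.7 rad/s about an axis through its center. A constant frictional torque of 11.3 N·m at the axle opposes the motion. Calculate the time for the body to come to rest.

t ≈ 46.2 s

I = MR² = (57.0)(0.327)² = 6.095 kg·m².
The net torque has magnitude 11.3 N·m, opposing ω.
|α| = τ/I = 11.30/6.095 = 1.854 rad/s² (deceleration).
0 = ω₀ − |α|t ⇒ t = ω₀/|α| = 85.7/1.854 = 46.22 s.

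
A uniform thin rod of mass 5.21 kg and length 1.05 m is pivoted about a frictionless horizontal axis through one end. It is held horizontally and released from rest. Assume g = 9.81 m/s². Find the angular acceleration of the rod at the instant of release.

α ≈ 14.0 rad/s²

About the pivot, I = (1/3)ML² = (1/3)(5.21)(1.05)² = 1.915 kg·m².
The weight acts at the center, a distance L/2 = 0.5250 m from the pivot; τ = Mg(L/2) = 26.83 N·m.
α = τ/I = 26.83/1.915 = 14.01 rad/s².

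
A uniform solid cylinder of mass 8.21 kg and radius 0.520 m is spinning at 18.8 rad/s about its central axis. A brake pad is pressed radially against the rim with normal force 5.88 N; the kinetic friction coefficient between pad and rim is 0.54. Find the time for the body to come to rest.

I = ½MR² = (1/2)(8.21)(0.520)² = 1.110 kg·m².
Friction force f = μN = (0.54)(5.88) = 3.175 N at the rim; torque magnitude τ = fR = 1.651 N·m, opposing ω.
|α| = τ/I = 1.651/1.110 = 1.487 rad/s² (deceleration).
0 = ω₀ − |α|t ⇒ t = ω₀/|α| = 18.8/1.487 = 12.64 s.

t ≈ 12.6 s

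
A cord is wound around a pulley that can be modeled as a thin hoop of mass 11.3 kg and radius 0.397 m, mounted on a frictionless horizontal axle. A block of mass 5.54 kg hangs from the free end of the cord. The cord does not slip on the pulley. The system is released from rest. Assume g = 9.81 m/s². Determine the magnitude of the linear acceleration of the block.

I = MR² = (11.3)(0.397)² = 1.781 kg·m².
Block: mg − T = ma. Pulley: TR = Iα. No-slip: a = αR, so T = (I/R²)a = 11.30·a.
Then mg = (m + 11.30)a, so a = (5.54)(9.81)/(5.54 + 11.30) = 3.227 m/s².

a ≈ 3.23 m/s²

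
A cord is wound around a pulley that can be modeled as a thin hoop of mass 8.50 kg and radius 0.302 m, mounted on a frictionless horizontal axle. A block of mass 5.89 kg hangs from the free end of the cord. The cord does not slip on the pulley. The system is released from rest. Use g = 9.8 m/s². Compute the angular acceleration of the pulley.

α ≈ 13.3 rad/s²

I = MR² = (8.50)(0.302)² = 0.7752 kg·m².
Block: mg − T = ma. Pulley: TR = Iα. No-slip: a = αR, so T = (I/R²)a = 8.500·a.
Then mg = (m + 8.500)a, so a = (5.89)(9.8)/(5.89 + 8.500) = 4.011 m/s².
α = a/R = 4.011/0.302 = 13.28 rad/s².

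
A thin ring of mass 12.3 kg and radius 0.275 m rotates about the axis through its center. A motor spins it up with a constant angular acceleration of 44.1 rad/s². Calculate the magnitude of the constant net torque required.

τ ≈ 41.0 N·m

I = MR² = (12.3)(0.275)² = 0.9302 kg·m².
τ = Iα = (0.9302)(44.10) = 41.02 N·m.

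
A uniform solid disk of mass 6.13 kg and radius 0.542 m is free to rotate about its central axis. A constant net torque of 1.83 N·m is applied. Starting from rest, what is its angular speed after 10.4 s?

I = ½MR² = (1/2)(6.13)(0.542)² = 0.9004 kg·m².
α = τ/I = 1.83/0.9004 = 2.032 rad/s².
ω = ω₀ + αt = 0 + (2.032)(10.4) = 21.14 rad/s.

ω ≈ 21.1 rad/s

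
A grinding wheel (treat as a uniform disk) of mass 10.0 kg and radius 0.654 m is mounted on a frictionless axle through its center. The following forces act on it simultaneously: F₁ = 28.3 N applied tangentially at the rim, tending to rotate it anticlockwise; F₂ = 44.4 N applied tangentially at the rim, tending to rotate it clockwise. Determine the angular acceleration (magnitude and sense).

I = ½MR² = (1/2)(10.0)(0.654)² = 2.139 kg·m².
Taking anticlockwise as positive: τ₁ = +(28.3)(0.654) = +18.51 N·m; τ₂ = −(44.4)(0.654) = −29.04 N·m.
Net torque τ = -10.53 N·m.
α = τ/I = -10.53/2.139 = -4.924 rad/s².

α ≈ 4.92 rad/s², clockwise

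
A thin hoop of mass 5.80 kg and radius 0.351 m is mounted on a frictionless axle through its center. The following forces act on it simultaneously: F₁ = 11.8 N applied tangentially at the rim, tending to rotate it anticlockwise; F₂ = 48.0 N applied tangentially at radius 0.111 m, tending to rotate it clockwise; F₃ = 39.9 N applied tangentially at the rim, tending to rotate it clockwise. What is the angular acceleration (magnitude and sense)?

I = MR² = (5.80)(0.351)² = 0.7146 kg·m².
Taking anticlockwise as positive: τ₁ = +(11.8)(0.351) = +4.142 N·m; τ₂ = −(48.0)(0.111) = −5.328 N·m; τ₃ = −(39.9)(0.351) = −14.00 N·m.
Net torque τ = -15.19 N·m.
α = τ/I = -15.19/0.7146 = -21.26 rad/s².

α ≈ 21.3 rad/s², clockwise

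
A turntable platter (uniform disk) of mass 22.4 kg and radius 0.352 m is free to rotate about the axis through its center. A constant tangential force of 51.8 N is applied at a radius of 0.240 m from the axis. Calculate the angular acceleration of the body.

α ≈ 8.96 rad/s²

I = ½MR² = (1/2)(22.4)(0.352)² = 1.388 kg·m².
τ = F·r = (51.8)(0.240) = 12.43 N·m.
From τ = Iα: α = 12.43/1.388 = 8.959 rad/s².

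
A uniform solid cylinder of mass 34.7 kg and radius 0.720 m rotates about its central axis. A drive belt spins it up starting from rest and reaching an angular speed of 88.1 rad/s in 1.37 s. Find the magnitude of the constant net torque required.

I = ½MR² = (1/2)(34.7)(0.720)² = 8.994 kg·m².
α = Δω/Δt = (88.1 − 0)/1.37 = 64.31 rad/s².
τ = Iα = (8.994)(64.31) = 578.4 N·m.

τ ≈ 578 N·m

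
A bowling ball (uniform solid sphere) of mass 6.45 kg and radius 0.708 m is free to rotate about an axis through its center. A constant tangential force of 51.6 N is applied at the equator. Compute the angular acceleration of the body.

α ≈ 28.2 rad/s²

I = (2/5)MR² = (2/5)(6.45)(0.708)² = 1.293 kg·m².
τ = F R = (51.6)(0.708) = 36.53 N·m.
From τ = Iα: α = 36.53/1.293 = 28.25 rad/s².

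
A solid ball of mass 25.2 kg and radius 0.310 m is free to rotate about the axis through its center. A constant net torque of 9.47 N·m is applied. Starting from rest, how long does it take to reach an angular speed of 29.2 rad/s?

I = (2/5)MR² = (2/5)(25.2)(0.310)² = 0.9687 kg·m².
α = τ/I = 9.47/0.9687 = 9.776 rad/s².
ω = αt ⇒ t = ω/α = 29.2/9.776 = 2.987 s.

t ≈ 2.99 s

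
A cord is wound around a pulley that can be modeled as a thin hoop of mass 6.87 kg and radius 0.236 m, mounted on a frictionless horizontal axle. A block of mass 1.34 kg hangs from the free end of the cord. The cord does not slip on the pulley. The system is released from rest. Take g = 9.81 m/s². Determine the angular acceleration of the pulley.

α ≈ 6.78 rad/s²

I = MR² = (6.87)(0.236)² = 0.3826 kg·m².
Block: mg − T = ma. Pulley: TR = Iα. No-slip: a = αR, so T = (I/R²)a = 6.870·a.
Then mg = (m + 6.870)a, so a = (1.34)(9.81)/(1.34 + 6.870) = 1.601 m/s².
α = a/R = 1.601/0.236 = 6.785 rad/s².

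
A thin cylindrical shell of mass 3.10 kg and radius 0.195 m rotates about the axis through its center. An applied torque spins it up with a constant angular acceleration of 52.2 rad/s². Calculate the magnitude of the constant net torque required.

I = MR² = (3.10)(0.195)² = 0.1179 kg·m².
τ = Iα = (0.1179)(52.20) = 6.153 N·m.

τ ≈ 6.15 N·m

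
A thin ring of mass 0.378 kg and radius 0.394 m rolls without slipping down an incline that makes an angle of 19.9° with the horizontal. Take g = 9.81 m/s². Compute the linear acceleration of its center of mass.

Translation along the incline: Mg sinθ − f = Ma.
Rotation about the center: fR = Iα with I = MR². No-slip gives a = αR, so f = (I/R²)a = M a.
Substituting: Mg sinθ = (1 + 1.000)Ma, so a = g sinθ/(1 + 1.000) = (9.81) sin 19.9° / 2.000 = 1.670 m/s².

a ≈ 1.67 m/s²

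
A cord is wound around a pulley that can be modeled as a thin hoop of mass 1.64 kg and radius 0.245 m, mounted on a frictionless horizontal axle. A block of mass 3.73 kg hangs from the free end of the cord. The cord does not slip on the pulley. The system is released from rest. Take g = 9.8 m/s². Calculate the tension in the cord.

I = MR² = (1.64)(0.245)² = 0.09844 kg·m².
Block: mg − T = ma. Pulley: TR = Iα. No-slip: a = αR, so T = (I/R²)a = 1.640·a.
Then mg = (m + 1.640)a, so a = (3.73)(9.8)/(3.73 + 1.640) = 6.807 m/s².
T = 1.640·a = 11.16 N.

T ≈ 11.2 N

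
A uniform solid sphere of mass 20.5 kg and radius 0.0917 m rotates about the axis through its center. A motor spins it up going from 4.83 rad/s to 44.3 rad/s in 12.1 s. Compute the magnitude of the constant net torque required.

I = (2/5)MR² = (2/5)(20.5)(0.0917)² = 0.06895 kg·m².
α = Δω/Δt = (44.3 − 4.83)/12.1 = 3.262 rad/s².
τ = Iα = (0.06895)(3.262) = 0.2249 N·m.

τ ≈ 0.225 N·m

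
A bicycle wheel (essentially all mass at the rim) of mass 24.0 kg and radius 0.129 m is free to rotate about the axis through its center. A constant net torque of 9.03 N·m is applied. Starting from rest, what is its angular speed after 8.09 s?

I = MR² = (24.0)(0.129)² = 0.3994 kg·m².
α = τ/I = 9.03/0.3994 = 22.61 rad/s².
ω = ω₀ + αt = 0 + (22.61)(8.09) = 182.9 rad/s.

ω ≈ 183 rad/s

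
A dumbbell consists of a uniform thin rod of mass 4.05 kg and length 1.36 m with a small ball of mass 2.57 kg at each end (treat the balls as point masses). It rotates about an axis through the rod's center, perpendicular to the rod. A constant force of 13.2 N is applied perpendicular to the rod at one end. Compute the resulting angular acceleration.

I_rod = (1/12)ML² = (1/12)(4.05)(1.36)² = 0.6242 kg·m².
I_balls = 2·m·(L/2)² = 2(2.57)(0.6800)² = 2.377 kg·m².
Total I = 3.001 kg·m².
τ = F·(L/2) = (13.2)(0.680) = 8.976 N·m.
α = τ/I = 8.976/3.001 = 2.991 rad/s².

α ≈ 2.99 rad/s²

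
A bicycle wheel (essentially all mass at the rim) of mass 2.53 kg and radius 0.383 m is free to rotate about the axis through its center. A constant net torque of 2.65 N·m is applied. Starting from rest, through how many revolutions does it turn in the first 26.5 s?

I = MR² = (2.53)(0.383)² = 0.3711 kg·m².
α = τ/I = 2.65/0.3711 = 7.140 rad/s².
θ = ½αt² = ½(7.140)(26.5)² = 2507 rad.
Revolutions = θ/(2π) = 399.0.

≈ 399 revolutions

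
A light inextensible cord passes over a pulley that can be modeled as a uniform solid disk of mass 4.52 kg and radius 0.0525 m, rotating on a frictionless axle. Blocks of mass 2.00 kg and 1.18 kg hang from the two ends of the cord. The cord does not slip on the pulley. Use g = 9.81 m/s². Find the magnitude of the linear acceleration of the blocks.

a ≈ 1.48 m/s²

I = ½MR² = (1/2)(4.52)(0.0525)² = 0.006229 kg·m².
Heavier block: m₁g − T₁ = m₁a. Lighter block: T₂ − m₂g = m₂a.
Pulley: (T₁ − T₂)R = Iα = I(a/R), so T₁ − T₂ = (I/R²)a = (1/2)M_p a = 2.260·a.
Adding the three: (m₁ − m₂)g = (m₁ + m₂ + 2.260)a, so a = (2.00 − 1.18)(9.81)/(2.00 + 1.18 + 2.260) = 1.479 m/s².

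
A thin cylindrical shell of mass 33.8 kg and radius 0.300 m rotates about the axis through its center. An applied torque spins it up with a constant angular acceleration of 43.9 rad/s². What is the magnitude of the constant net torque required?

τ ≈ 134 N·m

I = MR² = (33.8)(0.300)² = 3.042 kg·m².
τ = Iα = (3.042)(43.90) = 133.5 N·m.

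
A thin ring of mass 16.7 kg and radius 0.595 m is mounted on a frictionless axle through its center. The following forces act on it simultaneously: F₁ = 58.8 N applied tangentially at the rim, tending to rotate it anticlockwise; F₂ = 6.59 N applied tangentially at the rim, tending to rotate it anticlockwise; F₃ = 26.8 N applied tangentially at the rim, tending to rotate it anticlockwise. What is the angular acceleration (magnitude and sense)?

α ≈ 9.28 rad/s², anticlockwise

I = MR² = (16.7)(0.595)² = 5.912 kg·m².
Taking anticlockwise as positive: τ₁ = +(58.8)(0.595) = +34.99 N·m; τ₂ = +(6.59)(0.595) = +3.921 N·m; τ₃ = +(26.8)(0.595) = +15.95 N·m.
Net torque τ = 54.85 N·m.
α = τ/I = 54.85/5.912 = 9.278 rad/s².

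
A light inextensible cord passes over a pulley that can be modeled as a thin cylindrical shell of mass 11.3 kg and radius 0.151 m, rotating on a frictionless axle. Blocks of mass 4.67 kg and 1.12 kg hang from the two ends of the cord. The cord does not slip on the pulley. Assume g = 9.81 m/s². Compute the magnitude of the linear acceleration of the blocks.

a ≈ 2.04 m/s²

I = MR² = (11.3)(0.151)² = 0.2577 kg·m².
Heavier block: m₁g − T₁ = m₁a. Lighter block: T₂ − m₂g = m₂a.
Pulley: (T₁ − T₂)R = Iα = I(a/R), so T₁ − T₂ = (I/R²)a = 1·M_p a = 11.30·a.
Adding the three: (m₁ − m₂)g = (m₁ + m₂ + 11.30)a, so a = (4.67 − 1.12)(9.81)/(4.67 + 1.12 + 11.30) = 2.038 m/s².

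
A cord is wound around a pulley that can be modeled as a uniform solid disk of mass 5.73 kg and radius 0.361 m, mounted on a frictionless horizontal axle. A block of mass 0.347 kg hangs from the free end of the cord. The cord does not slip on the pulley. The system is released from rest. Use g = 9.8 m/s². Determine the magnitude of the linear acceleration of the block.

a ≈ 1.06 m/s²

I = ½MR² = (1/2)(5.73)(0.361)² = 0.3734 kg·m².
Block: mg − T = ma. Pulley: TR = Iα. No-slip: a = αR, so T = (I/R²)a = 2.865·a.
Then mg = (m + 2.865)a, so a = (0.347)(9.8)/(0.347 + 2.865) = 1.059 m/s².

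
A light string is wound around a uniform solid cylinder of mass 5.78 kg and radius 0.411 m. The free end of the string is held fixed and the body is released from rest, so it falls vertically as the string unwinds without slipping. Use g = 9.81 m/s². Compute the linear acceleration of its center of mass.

Translation: Mg − T = Ma. Rotation about the center: TR = Iα with I = ½MR².
With a = αR: T = (I/R²)a = (1/2)M a, so Mg = (1 + 0.5000)Ma.
a = g/(1 + 0.5000) = 9.81/1.500 = 6.540 m/s².

a ≈ 6.54 m/s²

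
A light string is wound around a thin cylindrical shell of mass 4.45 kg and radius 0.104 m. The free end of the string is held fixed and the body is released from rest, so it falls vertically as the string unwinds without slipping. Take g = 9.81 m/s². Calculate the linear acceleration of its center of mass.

a ≈ 4.91 m/s²

Translation: Mg − T = Ma. Rotation about the center: TR = Iα with I = MR².
With a = αR: T = (I/R²)a = M a, so Mg = (1 + 1.000)Ma.
a = g/(1 + 1.000) = 9.81/2.000 = 4.905 m/s².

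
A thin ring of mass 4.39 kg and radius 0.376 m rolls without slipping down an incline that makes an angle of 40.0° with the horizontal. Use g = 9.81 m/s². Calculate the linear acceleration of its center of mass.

Translation along the incline: Mg sinθ − f = Ma.
Rotation about the center: fR = Iα with I = MR². No-slip gives a = αR, so f = (I/R²)a = M a.
Substituting: Mg sinθ = (1 + 1.000)Ma, so a = g sinθ/(1 + 1.000) = (9.81) sin 40.0° / 2.000 = 3.153 m/s².

a ≈ 3.15 m/s²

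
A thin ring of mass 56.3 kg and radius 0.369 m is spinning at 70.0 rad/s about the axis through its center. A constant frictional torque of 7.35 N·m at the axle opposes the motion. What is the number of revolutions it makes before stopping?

≈ 407 revolutions

I = MR² = (56.3)(0.369)² = 7.666 kg·m².
The net torque has magnitude 7.35 N·m, opposing ω.
|α| = τ/I = 7.350/7.666 = 0.9588 rad/s² (deceleration).
ω² = ω₀² − 2|α|θ with ω = 0 ⇒ θ = ω₀²/(2|α|) = 2555 rad = 406.7 rev.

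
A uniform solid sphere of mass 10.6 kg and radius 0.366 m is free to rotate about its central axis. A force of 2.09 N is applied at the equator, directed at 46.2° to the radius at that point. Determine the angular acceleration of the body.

α ≈ 0.972 rad/s²

I = (2/5)MR² = (2/5)(10.6)(0.366)² = 0.5680 kg·m².
Only the tangential component produces torque: τ = F R sinθ = (2.09)(0.366) sin 46.2° = 0.5521 N·m.
From τ = Iα: α = 0.5521/0.5680 = 0.9721 rad/s².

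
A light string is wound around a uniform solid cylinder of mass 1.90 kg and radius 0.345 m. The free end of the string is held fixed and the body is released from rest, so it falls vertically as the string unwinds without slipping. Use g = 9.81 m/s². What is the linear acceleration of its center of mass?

a ≈ 6.54 m/s²

Translation: Mg − T = Ma. Rotation about the center: TR = Iα with I = ½MR².
With a = αR: T = (I/R²)a = (1/2)M a, so Mg = (1 + 0.5000)Ma.
a = g/(1 + 0.5000) = 9.81/1.500 = 6.540 m/s².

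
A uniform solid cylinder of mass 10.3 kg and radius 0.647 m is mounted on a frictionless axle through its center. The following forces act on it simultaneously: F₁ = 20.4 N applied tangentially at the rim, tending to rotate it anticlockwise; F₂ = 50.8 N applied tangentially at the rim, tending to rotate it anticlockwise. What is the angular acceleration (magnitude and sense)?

α ≈ 21.4 rad/s², anticlockwise

I = ½MR² = (1/2)(10.3)(0.647)² = 2.156 kg·m².
Taking anticlockwise as positive: τ₁ = +(20.4)(0.647) = +13.20 N·m; τ₂ = +(50.8)(0.647) = +32.87 N·m.
Net torque τ = 46.07 N·m.
α = τ/I = 46.07/2.156 = 21.37 rad/s².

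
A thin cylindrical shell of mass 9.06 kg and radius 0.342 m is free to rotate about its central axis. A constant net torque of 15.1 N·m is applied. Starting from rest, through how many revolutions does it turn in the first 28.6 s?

≈ 928 revolutions

I = MR² = (9.06)(0.342)² = 1.060 kg·m².
α = τ/I = 15.1/1.060 = 14.25 rad/s².
θ = ½αt² = ½(14.25)(28.6)² = 5828 rad.
Revolutions = θ/(2π) = 927.5.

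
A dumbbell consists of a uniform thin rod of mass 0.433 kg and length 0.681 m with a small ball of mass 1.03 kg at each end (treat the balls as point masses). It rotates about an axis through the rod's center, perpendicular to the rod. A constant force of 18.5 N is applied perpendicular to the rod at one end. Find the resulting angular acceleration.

I_rod = (1/12)ML² = (1/12)(0.433)(0.681)² = 0.01673 kg·m².
I_balls = 2·m·(L/2)² = 2(1.03)(0.3405)² = 0.2388 kg·m².
Total I = 0.2556 kg·m².
τ = F·(L/2) = (18.5)(0.341) = 6.299 N·m.
α = τ/I = 6.299/0.2556 = 24.65 rad/s².

α ≈ 24.6 rad/s²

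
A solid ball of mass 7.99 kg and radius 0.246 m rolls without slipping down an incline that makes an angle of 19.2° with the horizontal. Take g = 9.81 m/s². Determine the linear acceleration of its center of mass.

a ≈ 2.30 m/s²

Translation along the incline: Mg sinθ − f = Ma.
Rotation about the center: fR = Iα with I = (2/5)MR². No-slip gives a = αR, so f = (I/R²)a = (2/5)M a.
Substituting: Mg sinθ = (1 + 0.4000)Ma, so a = g sinθ/(1 + 0.4000) = (9.81) sin 19.2° / 1.400 = 2.304 m/s².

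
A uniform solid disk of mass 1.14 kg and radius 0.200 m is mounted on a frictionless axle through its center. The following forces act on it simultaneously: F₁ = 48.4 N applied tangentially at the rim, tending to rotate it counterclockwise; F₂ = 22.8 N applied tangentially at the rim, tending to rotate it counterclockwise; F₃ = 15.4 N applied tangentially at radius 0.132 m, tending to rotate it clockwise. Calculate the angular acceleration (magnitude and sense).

I = ½MR² = (1/2)(1.14)(0.200)² = 0.02280 kg·m².
Taking counterclockwise as positive: τ₁ = +(48.4)(0.200) = +9.680 N·m; τ₂ = +(22.8)(0.200) = +4.560 N·m; τ₃ = −(15.4)(0.132) = −2.033 N·m.
Net torque τ = 12.21 N·m.
α = τ/I = 12.21/0.02280 = 535.4 rad/s².

α ≈ 535 rad/s², counterclockwise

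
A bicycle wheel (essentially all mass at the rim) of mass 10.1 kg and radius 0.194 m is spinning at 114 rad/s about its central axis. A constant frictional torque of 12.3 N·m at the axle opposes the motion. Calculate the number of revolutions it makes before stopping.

I = MR² = (10.1)(0.194)² = 0.3801 kg·m².
The net torque has magnitude 12.3 N·m, opposing ω.
|α| = τ/I = 12.30/0.3801 = 32.36 rad/s² (deceleration).
ω² = ω₀² − 2|α|θ with ω = 0 ⇒ θ = ω₀²/(2|α|) = 200.8 rad = 31.96 rev.

≈ 32.0 revolutions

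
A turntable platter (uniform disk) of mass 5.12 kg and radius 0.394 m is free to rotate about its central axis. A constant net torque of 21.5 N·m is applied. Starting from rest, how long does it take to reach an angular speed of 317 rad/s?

I = ½MR² = (1/2)(5.12)(0.394)² = 0.3974 kg·m².
α = τ/I = 21.5/0.3974 = 54.10 rad/s².
ω = αt ⇒ t = ω/α = 317/54.10 = 5.859 s.

t ≈ 5.86 s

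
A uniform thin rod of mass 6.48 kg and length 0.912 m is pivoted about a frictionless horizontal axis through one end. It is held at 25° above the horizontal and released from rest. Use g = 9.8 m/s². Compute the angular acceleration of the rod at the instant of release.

α ≈ 14.6 rad/s²

About the pivot, I = (1/3)ML² = (1/3)(6.48)(0.912)² = 1.797 kg·m².
The weight acts at the center, a distance L/2 = 0.4560 m from the pivot; τ = Mg(L/2) cos 25° = 26.24 N·m.
α = τ/I = 26.24/1.797 = 14.61 rad/s².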